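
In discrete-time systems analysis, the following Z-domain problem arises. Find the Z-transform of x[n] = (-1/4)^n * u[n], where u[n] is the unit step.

The Z-transform of a^n * u[n] is z/(z-a) for |z| > |a|.
Here a = -1/4, so X(z) = z/(z - (-1/4)) = 4z/(4z + 1)
ROC: |z| > 1/4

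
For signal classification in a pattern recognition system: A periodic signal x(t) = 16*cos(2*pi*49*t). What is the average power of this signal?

Average power of A*cos(wt) is A^2/2.
P = 16^2 / 2 = 256/2 = 128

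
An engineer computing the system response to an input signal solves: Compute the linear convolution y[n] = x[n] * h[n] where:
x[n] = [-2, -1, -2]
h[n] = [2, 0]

y[n] = sum_k x[k]*h[n-k]. Output length = len(x) + len(h) - 1 = 3 + 2 - 1 = 4.
y[0] = -2*2 = -4
y[1] = -1*2 + -2*0 = -2
y[2] = -2*2 + -1*0 = -4
y[3] = -2*0 = 0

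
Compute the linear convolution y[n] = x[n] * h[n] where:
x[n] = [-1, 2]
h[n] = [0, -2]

y[n] = sum_k x[k]*h[n-k]. Output length = len(x) + len(h) - 1 = 2 + 2 - 1 = 3.
y[0] = -1*0 = 0
y[1] = 2*0 + -1*-2 = 2
y[2] = 2*-2 = -4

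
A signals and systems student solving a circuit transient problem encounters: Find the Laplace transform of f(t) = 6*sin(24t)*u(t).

Standard pair: sin(wt)*u(t) <-> w/(s^2+w^2)
With w = 24: L{6*sin(24t)*u(t)} = 144/(s^2+576)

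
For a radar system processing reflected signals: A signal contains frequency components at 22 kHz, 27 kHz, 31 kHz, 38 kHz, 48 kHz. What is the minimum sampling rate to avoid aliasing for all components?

The highest frequency component is f_max = 48 kHz.
Nyquist rate = 2 * f_max = 2 * 48 kHz = 96 kHz.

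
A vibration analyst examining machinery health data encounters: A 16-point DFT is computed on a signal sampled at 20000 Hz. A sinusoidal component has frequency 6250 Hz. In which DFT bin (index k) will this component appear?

DFT frequency resolution = f_s/N = 20000/16 = 1250 Hz
Bin index k = f_signal / resolution = 6250 / 1250 = 5
The signal frequency 6250 Hz falls in DFT bin k = 5.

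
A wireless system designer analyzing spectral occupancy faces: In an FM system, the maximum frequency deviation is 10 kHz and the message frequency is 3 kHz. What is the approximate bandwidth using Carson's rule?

Carson's rule: BW = 2*(delta_f + f_m)
= 2*(10 + 3) kHz = 26 kHz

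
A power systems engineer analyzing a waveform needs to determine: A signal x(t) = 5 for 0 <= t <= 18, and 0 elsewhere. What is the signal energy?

Energy = integral of |x(t)|^2 dt over the signal duration
= 5^2 * 18 = 25 * 18 = 450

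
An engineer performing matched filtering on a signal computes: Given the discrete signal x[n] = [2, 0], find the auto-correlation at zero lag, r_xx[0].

The auto-correlation at zero lag r_xx[0] equals the signal energy.
r_xx[0] = sum of x[n]^2 = 2^2 + 0^2
= 4 + 0 = 4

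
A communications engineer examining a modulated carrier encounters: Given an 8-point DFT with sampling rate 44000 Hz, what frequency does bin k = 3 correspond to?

The frequency of DFT bin k is: f_k = k * f_s / N
f_3 = 3 * 44000 / 8 = 16500 Hz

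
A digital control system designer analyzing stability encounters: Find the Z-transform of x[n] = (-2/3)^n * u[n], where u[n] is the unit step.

The Z-transform of a^n * u[n] is z/(z-a) for |z| > |a|.
Here a = -2/3, so X(z) = z/(z - (-2/3)) = 3z/(3z + 2)
ROC: |z| > 2/3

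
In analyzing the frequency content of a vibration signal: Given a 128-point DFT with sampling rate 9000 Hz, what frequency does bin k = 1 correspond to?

The frequency of DFT bin k is: f_k = k * f_s / N
f_1 = 1 * 9000 / 128 = 1125/16 Hz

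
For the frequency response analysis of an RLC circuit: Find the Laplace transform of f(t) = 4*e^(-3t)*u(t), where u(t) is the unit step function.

Standard Laplace transform pair:
e^(-at)*u(t) <-> 1/(s+a)
With a = 3: L{4*e^(-3t)*u(t)} = 4/(s+3), ROC: Re(s) > -3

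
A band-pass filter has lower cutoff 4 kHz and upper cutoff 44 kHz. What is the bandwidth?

Bandwidth = f_high - f_low
= 44 kHz - 4 kHz = 40 kHz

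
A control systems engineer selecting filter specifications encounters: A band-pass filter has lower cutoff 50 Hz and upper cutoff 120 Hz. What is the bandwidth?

Bandwidth = f_high - f_low
= 120 Hz - 50 Hz = 70 Hz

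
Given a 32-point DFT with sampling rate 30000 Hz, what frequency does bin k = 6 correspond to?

The frequency of DFT bin k is: f_k = k * f_s / N
f_6 = 6 * 30000 / 32 = 5625 Hz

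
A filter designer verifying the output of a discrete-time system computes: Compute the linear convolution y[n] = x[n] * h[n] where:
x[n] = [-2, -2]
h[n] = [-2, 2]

y[n] = sum_k x[k]*h[n-k]. Output length = len(x) + len(h) - 1 = 2 + 2 - 1 = 3.
y[0] = -2*-2 = 4
y[1] = -2*-2 + -2*2 = 0
y[2] = -2*2 = -4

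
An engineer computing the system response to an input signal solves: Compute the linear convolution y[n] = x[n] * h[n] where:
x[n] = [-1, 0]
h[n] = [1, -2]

y[n] = sum_k x[k]*h[n-k]. Output length = len(x) + len(h) - 1 = 2 + 2 - 1 = 3.
y[0] = -1*1 = -1
y[1] = 0*1 + -1*-2 = 2
y[2] = 0*-2 = 0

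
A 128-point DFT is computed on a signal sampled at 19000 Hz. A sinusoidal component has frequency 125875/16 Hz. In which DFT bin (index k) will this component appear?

DFT frequency resolution = f_s/N = 19000/128 = 2375/16 Hz
Bin index k = f_signal / resolution = 125875/16 / 2375/16 = 53
The signal frequency 125875/16 Hz falls in DFT bin k = 53.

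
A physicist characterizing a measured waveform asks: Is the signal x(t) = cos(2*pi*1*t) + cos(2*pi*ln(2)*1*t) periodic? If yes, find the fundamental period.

f1 = 1 Hz, f2 = 1*ln(2) Hz
Ratio f2/f1 = ln(2), which is irrational.
Since the frequency ratio is irrational, no common period exists.
The signal is not periodic.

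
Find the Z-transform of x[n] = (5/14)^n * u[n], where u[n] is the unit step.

The Z-transform of a^n * u[n] is z/(z-a) for |z| > |a|.
Here a = 5/14, so X(z) = z/(z - (5/14)) = 14z/(14z - 5)
ROC: |z| > 5/14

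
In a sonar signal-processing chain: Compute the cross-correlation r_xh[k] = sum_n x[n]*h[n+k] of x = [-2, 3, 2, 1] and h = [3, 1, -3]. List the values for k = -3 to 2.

Both sequences indexed from 0 and zero outside their support.
Lags with overlap: k = -3 to 2.
  r_xh[-3] = x[3]*h[0] = 3
  r_xh[-2] = x[2]*h[0] + x[3]*h[1] = 7
  r_xh[-1] = x[1]*h[0] + x[2]*h[1] + x[3]*h[2] = 8
  r_xh[0] = x[0]*h[0] + x[1]*h[1] + x[2]*h[2] = -9
  r_xh[1] = x[0]*h[1] + x[1]*h[2] = -11
  r_xh[2] = x[0]*h[2] = 6
r_xh = [3, 7, 8, -9, -11, 6] (for k = -3, ..., 2)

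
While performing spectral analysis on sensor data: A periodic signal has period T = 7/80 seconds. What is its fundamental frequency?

The fundamental frequency is the reciprocal of the period.
f = 1/T = 1/(7/80) = 80/7 Hz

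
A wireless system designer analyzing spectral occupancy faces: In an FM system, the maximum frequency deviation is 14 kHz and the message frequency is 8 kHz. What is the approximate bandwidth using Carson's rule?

Carson's rule: BW = 2*(delta_f + f_m)
= 2*(14 + 8) kHz = 44 kHz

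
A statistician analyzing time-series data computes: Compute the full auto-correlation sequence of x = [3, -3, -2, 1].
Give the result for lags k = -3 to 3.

r_xx[k] = sum_m x[m]*x[m+k], indexed from 0, for k = -3 to 3:
  r_xx[-3] = x[3]*x[0] = 3
  r_xx[-2] = x[2]*x[0] + x[3]*x[1] = -9
  r_xx[-1] = x[1]*x[0] + x[2]*x[1] + x[3]*x[2] = -5
  r_xx[0] = x[0]*x[0] + x[1]*x[1] + x[2]*x[2] + x[3]*x[3] = 23
  r_xx[1] = x[0]*x[1] + x[1]*x[2] + x[2]*x[3] = -5
  r_xx[2] = x[0]*x[2] + x[1]*x[3] = -9
  r_xx[3] = x[0]*x[3] = 3
r_xx = [3, -9, -5, 23, -5, -9, 3]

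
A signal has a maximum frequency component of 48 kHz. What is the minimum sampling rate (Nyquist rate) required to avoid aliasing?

By the Nyquist-Shannon sampling theorem,
the minimum sampling rate (Nyquist rate) must be at least 2 * f_max.
Nyquist rate = 2 * 48 kHz = 96 kHz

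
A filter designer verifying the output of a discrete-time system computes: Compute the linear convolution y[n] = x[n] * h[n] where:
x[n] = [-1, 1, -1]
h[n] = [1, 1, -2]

y[n] = sum_k x[k]*h[n-k]. Output length = len(x) + len(h) - 1 = 3 + 3 - 1 = 5.
y[0] = -1*1 = -1
y[1] = 1*1 + -1*1 = 0
y[2] = -1*1 + 1*1 + -1*-2 = 2
y[3] = -1*1 + 1*-2 = -3
y[4] = -1*-2 = 2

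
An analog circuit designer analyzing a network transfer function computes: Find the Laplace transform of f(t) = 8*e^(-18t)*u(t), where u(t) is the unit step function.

Standard Laplace transform pair:
e^(-at)*u(t) <-> 1/(s+a)
With a = 18: L{8*e^(-18t)*u(t)} = 8/(s+18), ROC: Re(s) > -18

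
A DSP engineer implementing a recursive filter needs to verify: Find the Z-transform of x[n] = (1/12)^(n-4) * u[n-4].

Time-shifting property: if X(z) = Z{x[n]}, then Z{x[n-d]} = z^(-d) * X(z)
X(z) = z/(z - 1/12) for x[n] = (1/12)^n * u[n]
Z{x[n-4]} = z^(-4) * z/(z - 1/12) = z^(-3)/(z - 1/12)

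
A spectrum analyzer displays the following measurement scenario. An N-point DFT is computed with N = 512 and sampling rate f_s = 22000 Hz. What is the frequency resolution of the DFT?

DFT frequency resolution = f_s / N
= 22000 / 512 = 1375/32 Hz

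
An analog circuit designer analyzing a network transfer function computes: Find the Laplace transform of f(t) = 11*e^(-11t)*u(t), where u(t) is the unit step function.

Standard Laplace transform pair:
e^(-at)*u(t) <-> 1/(s+a)
With a = 11: L{11*e^(-11t)*u(t)} = 11/(s+11), ROC: Re(s) > -11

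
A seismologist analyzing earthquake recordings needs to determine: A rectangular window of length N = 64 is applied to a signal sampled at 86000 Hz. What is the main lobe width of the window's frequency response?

For a rectangular window of length N,
the main lobe width in frequency is 2*f_s/N.
= 2*86000/64 = 5375/2 Hz
This determines the minimum frequency separation for resolving two sinusoids.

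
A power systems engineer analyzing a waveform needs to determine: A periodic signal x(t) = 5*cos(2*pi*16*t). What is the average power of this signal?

Average power of A*cos(wt) is A^2/2.
P = 5^2 / 2 = 25/2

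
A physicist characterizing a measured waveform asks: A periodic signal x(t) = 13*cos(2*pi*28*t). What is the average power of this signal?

Average power of A*cos(wt) is A^2/2.
P = 13^2 / 2 = 169/2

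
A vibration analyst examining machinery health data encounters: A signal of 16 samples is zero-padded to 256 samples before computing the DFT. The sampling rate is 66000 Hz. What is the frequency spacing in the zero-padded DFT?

Original DFT: N = 16, resolution = f_s/N = 66000/16 = 4125 Hz
Zero-padded DFT: N = 256, resolution = f_s/N = 66000/256 = 4125/16 Hz
Zero-padding interpolates the spectrum (finer frequency grid)
but does NOT improve the true spectral resolution (ability to resolve close frequencies).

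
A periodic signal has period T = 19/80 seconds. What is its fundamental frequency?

The fundamental frequency is the reciprocal of the period.
f = 1/T = 1/(19/80) = 80/19 Hz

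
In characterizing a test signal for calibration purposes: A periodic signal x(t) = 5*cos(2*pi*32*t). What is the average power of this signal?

Average power of A*cos(wt) is A^2/2.
P = 5^2 / 2 = 25/2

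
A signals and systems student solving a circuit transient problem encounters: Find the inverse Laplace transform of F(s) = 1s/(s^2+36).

Standard pair: s/(s^2+w^2) <-> cos(wt)*u(t)
With k=1, w=6: f(t) = cos(6t)*u(t)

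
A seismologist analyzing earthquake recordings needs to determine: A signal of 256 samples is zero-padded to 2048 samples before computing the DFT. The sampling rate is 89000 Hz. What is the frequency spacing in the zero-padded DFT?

Original DFT: N = 256, resolution = f_s/N = 89000/256 = 11125/32 Hz
Zero-padded DFT: N = 2048, resolution = f_s/N = 89000/2048 = 11125/256 Hz
Zero-padding interpolates the spectrum (finer frequency grid)
but does NOT improve the true spectral resolution (ability to resolve close frequencies).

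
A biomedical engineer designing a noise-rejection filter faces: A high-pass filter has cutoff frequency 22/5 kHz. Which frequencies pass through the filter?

A high-pass filter passes all frequencies above the cutoff frequency 22/5 kHz and attenuates lower frequencies.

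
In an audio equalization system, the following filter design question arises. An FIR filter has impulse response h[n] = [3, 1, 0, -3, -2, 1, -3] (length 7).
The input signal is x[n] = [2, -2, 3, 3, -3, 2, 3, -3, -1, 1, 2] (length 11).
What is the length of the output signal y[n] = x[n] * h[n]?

For linear convolution, the output length is:
len(y) = len(x) + len(h) - 1 = 11 + 7 - 1 = 17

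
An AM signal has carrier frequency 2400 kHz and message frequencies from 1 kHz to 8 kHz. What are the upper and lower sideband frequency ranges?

Upper sideband (USB) = fc + [fm_low, fm_high] = 2400 + [1, 8] = [2401, 2408] kHz
Lower sideband (LSB) = fc - [fm_high, fm_low] = 2400 - [8, 1] = [2392, 2399] kHz
Total occupied spectrum: 2392 kHz to 2408 kHz (plus carrier at 2400 kHz)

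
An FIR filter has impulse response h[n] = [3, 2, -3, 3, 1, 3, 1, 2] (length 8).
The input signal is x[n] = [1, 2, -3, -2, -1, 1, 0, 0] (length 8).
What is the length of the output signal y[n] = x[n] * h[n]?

For linear convolution, the output length is:
len(y) = len(x) + len(h) - 1 = 8 + 8 - 1 = 15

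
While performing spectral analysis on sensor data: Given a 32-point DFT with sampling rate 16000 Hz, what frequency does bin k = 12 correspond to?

The frequency of DFT bin k is: f_k = k * f_s / N
f_12 = 12 * 16000 / 32 = 6000 Hz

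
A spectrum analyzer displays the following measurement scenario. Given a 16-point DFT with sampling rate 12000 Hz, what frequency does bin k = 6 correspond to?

The frequency of DFT bin k is: f_k = k * f_s / N
f_6 = 6 * 12000 / 16 = 4500 Hz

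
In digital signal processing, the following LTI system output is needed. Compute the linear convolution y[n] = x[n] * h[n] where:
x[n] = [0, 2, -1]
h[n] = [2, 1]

y[n] = sum_k x[k]*h[n-k]. Output length = len(x) + len(h) - 1 = 3 + 2 - 1 = 4.
y[0] = 0*2 = 0
y[1] = 2*2 + 0*1 = 4
y[2] = -1*2 + 2*1 = 0
y[3] = -1*1 = -1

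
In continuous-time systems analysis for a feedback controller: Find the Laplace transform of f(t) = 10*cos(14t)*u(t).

Standard pair: cos(wt)*u(t) <-> s/(s^2+w^2)
With w = 14: L{10*cos(14t)*u(t)} = 10s/(s^2+196)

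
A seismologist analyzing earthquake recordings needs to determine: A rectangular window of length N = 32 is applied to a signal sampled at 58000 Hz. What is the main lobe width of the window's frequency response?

For a rectangular window of length N,
the main lobe width in frequency is 2*f_s/N.
= 2*58000/32 = 3625 Hz
This determines the minimum frequency separation for resolving two sinusoids.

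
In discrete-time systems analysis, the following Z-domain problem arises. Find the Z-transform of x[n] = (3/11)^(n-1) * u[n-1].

Time-shifting property: if X(z) = Z{x[n]}, then Z{x[n-d]} = z^(-d) * X(z)
X(z) = z/(z - 3/11) for x[n] = (3/11)^n * u[n]
Z{x[n-1]} = z^(-1) * z/(z - 3/11) = 1/(z - 3/11)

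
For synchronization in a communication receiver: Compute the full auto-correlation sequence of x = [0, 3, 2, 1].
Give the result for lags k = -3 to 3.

r_xx[k] = sum_m x[m]*x[m+k], indexed from 0, for k = -3 to 3:
  r_xx[-3] = x[3]*x[0] = 0
  r_xx[-2] = x[2]*x[0] + x[3]*x[1] = 3
  r_xx[-1] = x[1]*x[0] + x[2]*x[1] + x[3]*x[2] = 8
  r_xx[0] = x[0]*x[0] + x[1]*x[1] + x[2]*x[2] + x[3]*x[3] = 14
  r_xx[1] = x[0]*x[1] + x[1]*x[2] + x[2]*x[3] = 8
  r_xx[2] = x[0]*x[2] + x[1]*x[3] = 3
  r_xx[3] = x[0]*x[3] = 0
r_xx = [0, 3, 8, 14, 8, 3, 0]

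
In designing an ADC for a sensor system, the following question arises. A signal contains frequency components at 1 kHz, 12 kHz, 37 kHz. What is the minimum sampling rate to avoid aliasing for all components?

The highest frequency component is f_max = 37 kHz.
Nyquist rate = 2 * f_max = 2 * 37 kHz = 74 kHz.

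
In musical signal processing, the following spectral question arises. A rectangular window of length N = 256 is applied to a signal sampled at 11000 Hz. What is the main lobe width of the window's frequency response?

For a rectangular window of length N,
the main lobe width in frequency is 2*f_s/N.
= 2*11000/256 = 1375/16 Hz
This determines the minimum frequency separation for resolving two sinusoids.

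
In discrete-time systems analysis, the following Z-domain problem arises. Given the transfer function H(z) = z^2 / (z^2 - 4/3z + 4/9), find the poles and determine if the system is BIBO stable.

Poles are roots of the denominator: z^2 - 4/3z + 4/9 = 0.
Quadratic formula: z = [-(-4/3) +/- sqrt((-4/3)^2 - 4*(4/9))] / 2
Discriminant = 16/9 - 16/9 = 0; sqrt = 0.
z = (4/3 +/- 0) / 2 = 2/3 (repeated root).
|p1| = 2/3, |p2| = 2/3.
For BIBO stability, all poles must lie inside the unit circle (|p| < 1).
System is STABLE since both |p| < 1.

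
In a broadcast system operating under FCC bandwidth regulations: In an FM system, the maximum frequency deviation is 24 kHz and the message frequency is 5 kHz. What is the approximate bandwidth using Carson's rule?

Carson's rule: BW = 2*(delta_f + f_m)
= 2*(24 + 5) kHz = 58 kHz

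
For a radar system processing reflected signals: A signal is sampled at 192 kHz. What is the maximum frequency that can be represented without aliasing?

The maximum frequency that can be represented without aliasing
is the Nyquist frequency: f_max = f_s / 2 = 192 kHz / 2 = 96 kHz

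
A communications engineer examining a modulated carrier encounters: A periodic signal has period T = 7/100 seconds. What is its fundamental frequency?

The fundamental frequency is the reciprocal of the period.
f = 1/T = 1/(7/100) = 100/7 Hz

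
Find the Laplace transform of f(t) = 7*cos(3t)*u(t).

Standard pair: cos(wt)*u(t) <-> s/(s^2+w^2)
With w = 3: L{7*cos(3t)*u(t)} = 7s/(s^2+9)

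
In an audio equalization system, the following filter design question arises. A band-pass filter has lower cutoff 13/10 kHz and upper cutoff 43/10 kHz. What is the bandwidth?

Bandwidth = f_high - f_low
= 43/10 kHz - 13/10 kHz = 3 kHz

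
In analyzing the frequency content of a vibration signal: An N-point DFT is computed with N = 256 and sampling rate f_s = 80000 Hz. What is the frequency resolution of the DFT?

DFT frequency resolution = f_s / N
= 80000 / 256 = 625/2 Hz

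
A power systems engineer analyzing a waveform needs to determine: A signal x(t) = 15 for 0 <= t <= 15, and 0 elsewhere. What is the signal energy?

Energy = integral of |x(t)|^2 dt over the signal duration
= 15^2 * 15 = 225 * 15 = 3375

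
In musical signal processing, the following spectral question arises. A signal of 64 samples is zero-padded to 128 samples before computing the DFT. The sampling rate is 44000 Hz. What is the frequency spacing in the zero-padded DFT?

Original DFT: N = 64, resolution = f_s/N = 44000/64 = 1375/2 Hz
Zero-padded DFT: N = 128, resolution = f_s/N = 44000/128 = 1375/4 Hz
Zero-padding interpolates the spectrum (finer frequency grid)
but does NOT improve the true spectral resolution (ability to resolve close frequencies).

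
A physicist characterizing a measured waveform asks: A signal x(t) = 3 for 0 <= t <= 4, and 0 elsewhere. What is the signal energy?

Energy = integral of |x(t)|^2 dt over the signal duration
= 3^2 * 4 = 9 * 4 = 36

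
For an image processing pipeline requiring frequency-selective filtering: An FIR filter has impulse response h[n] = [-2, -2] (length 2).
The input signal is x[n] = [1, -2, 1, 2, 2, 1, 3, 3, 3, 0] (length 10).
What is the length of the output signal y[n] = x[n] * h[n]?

For linear convolution, the output length is:
len(y) = len(x) + len(h) - 1 = 10 + 2 - 1 = 11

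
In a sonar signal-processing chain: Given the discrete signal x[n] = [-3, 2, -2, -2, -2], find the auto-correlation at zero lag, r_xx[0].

The auto-correlation at zero lag r_xx[0] equals the signal energy.
r_xx[0] = sum of x[n]^2 = (-3)^2 + 2^2 + (-2)^2 + (-2)^2 + (-2)^2
= 9 + 4 + 4 + 4 + 4 = 25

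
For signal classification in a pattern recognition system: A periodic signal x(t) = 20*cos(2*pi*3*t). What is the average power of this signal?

Average power of A*cos(wt) is A^2/2.
P = 20^2 / 2 = 400/2 = 200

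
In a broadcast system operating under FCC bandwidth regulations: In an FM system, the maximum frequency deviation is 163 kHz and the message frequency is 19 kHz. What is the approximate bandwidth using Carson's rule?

Carson's rule: BW = 2*(delta_f + f_m)
= 2*(163 + 19) kHz = 364 kHz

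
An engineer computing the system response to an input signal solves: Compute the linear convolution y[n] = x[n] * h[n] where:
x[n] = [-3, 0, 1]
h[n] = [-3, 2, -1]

y[n] = sum_k x[k]*h[n-k]. Output length = len(x) + len(h) - 1 = 3 + 3 - 1 = 5.
y[0] = -3*-3 = 9
y[1] = 0*-3 + -3*2 = -6
y[2] = 1*-3 + 0*2 + -3*-1 = 0
y[3] = 1*2 + 0*-1 = 2
y[4] = 1*-1 = -1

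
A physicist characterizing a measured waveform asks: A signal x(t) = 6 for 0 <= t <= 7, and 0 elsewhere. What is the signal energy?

Energy = integral of |x(t)|^2 dt over the signal duration
= 6^2 * 7 = 36 * 7 = 252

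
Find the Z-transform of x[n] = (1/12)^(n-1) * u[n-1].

Time-shifting property: if X(z) = Z{x[n]}, then Z{x[n-d]} = z^(-d) * X(z)
X(z) = z/(z - 1/12) for x[n] = (1/12)^n * u[n]
Z{x[n-1]} = z^(-1) * z/(z - 1/12) = 1/(z - 1/12)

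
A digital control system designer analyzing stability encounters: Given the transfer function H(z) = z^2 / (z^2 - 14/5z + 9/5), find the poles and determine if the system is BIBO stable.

Poles are roots of the denominator: z^2 - 14/5z + 9/5 = 0.
Quadratic formula: z = [-(-14/5) +/- sqrt((-14/5)^2 - 4*(9/5))] / 2
Discriminant = 196/25 - 36/5 = 16/25; sqrt = 4/5.
z = (14/5 +/- 4/5) / 2 => z = 9/5 or z = 1.
|p1| = 9/5, |p2| = 1.
For BIBO stability, all poles must lie inside the unit circle (|p| < 1).
System is UNSTABLE since at least one |p| >= 1.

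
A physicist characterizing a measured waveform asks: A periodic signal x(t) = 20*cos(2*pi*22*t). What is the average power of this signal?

Average power of A*cos(wt) is A^2/2.
P = 20^2 / 2 = 400/2 = 200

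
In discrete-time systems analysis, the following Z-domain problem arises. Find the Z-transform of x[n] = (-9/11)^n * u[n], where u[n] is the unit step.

The Z-transform of a^n * u[n] is z/(z-a) for |z| > |a|.
Here a = -9/11, so X(z) = z/(z - (-9/11)) = 11z/(11z + 9)
ROC: |z| > 9/11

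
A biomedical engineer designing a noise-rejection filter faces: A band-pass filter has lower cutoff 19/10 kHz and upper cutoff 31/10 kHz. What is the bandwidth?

Bandwidth = f_high - f_low
= 31/10 kHz - 19/10 kHz = 6/5 kHz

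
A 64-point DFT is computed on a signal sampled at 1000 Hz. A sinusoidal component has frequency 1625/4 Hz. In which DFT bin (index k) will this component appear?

DFT frequency resolution = f_s/N = 1000/64 = 125/8 Hz
Bin index k = f_signal / resolution = 1625/4 / 125/8 = 26
The signal frequency 1625/4 Hz falls in DFT bin k = 26.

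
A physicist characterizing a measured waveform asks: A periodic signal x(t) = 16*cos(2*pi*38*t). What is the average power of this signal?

Average power of A*cos(wt) is A^2/2.
P = 16^2 / 2 = 256/2 = 128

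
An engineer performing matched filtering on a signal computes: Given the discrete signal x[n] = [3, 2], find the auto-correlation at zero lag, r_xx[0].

The auto-correlation at zero lag r_xx[0] equals the signal energy.
r_xx[0] = sum of x[n]^2 = 3^2 + 2^2
= 9 + 4 = 13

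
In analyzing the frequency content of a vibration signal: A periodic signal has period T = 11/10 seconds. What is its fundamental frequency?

The fundamental frequency is the reciprocal of the period.
f = 1/T = 1/(11/10) = 10/11 Hz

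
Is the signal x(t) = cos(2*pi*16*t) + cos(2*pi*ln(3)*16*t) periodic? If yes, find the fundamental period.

f1 = 16 Hz, f2 = 16*ln(3) Hz
Ratio f2/f1 = ln(3), which is irrational.
Since the frequency ratio is irrational, no common period exists.
The signal is not periodic.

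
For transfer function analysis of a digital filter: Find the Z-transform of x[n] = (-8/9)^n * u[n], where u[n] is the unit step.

The Z-transform of a^n * u[n] is z/(z-a) for |z| > |a|.
Here a = -8/9, so X(z) = z/(z - (-8/9)) = 9z/(9z + 8)
ROC: |z| > 8/9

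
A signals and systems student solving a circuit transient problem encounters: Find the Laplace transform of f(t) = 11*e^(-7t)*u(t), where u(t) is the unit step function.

Standard Laplace transform pair:
e^(-at)*u(t) <-> 1/(s+a)
With a = 7: L{11*e^(-7t)*u(t)} = 11/(s+7), ROC: Re(s) > -7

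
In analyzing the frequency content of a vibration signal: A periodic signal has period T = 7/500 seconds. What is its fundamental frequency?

The fundamental frequency is the reciprocal of the period.
f = 1/T = 1/(7/500) = 500/7 Hz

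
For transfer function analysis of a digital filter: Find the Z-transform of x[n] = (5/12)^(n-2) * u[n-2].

Time-shifting property: if X(z) = Z{x[n]}, then Z{x[n-d]} = z^(-d) * X(z)
X(z) = z/(z - 5/12) for x[n] = (5/12)^n * u[n]
Z{x[n-2]} = z^(-2) * z/(z - 5/12) = z^(-1)/(z - 5/12)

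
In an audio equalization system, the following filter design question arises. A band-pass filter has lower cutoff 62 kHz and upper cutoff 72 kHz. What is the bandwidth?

Bandwidth = f_high - f_low
= 72 kHz - 62 kHz = 10 kHz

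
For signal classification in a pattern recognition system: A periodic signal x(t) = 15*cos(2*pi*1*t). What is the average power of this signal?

Average power of A*cos(wt) is A^2/2.
P = 15^2 / 2 = 225/2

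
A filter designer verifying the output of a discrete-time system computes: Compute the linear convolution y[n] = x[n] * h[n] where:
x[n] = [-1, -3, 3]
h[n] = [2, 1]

y[n] = sum_k x[k]*h[n-k]. Output length = len(x) + len(h) - 1 = 3 + 2 - 1 = 4.
y[0] = -1*2 = -2
y[1] = -3*2 + -1*1 = -7
y[2] = 3*2 + -3*1 = 3
y[3] = 3*1 = 3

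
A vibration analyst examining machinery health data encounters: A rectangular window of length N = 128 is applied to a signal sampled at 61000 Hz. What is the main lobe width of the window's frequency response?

For a rectangular window of length N,
the main lobe width in frequency is 2*f_s/N.
= 2*61000/128 = 7625/8 Hz
This determines the minimum frequency separation for resolving two sinusoids.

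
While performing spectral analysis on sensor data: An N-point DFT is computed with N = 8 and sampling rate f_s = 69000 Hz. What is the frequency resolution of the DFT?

DFT frequency resolution = f_s / N
= 69000 / 8 = 8625 Hz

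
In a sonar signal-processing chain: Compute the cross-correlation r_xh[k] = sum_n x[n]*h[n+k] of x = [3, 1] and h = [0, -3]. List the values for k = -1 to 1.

Both sequences indexed from 0 and zero outside their support.
Lags with overlap: k = -1 to 1.
  r_xh[-1] = x[1]*h[0] = 0
  r_xh[0] = x[0]*h[0] + x[1]*h[1] = -3
  r_xh[1] = x[0]*h[1] = -9
r_xh = [0, -3, -9] (for k = -1, ..., 1)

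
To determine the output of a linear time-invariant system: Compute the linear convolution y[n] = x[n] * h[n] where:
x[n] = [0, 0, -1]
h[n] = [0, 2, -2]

y[n] = sum_k x[k]*h[n-k]. Output length = len(x) + len(h) - 1 = 3 + 3 - 1 = 5.
y[0] = 0*0 = 0
y[1] = 0*0 + 0*2 = 0
y[2] = -1*0 + 0*2 + 0*-2 = 0
y[3] = -1*2 + 0*-2 = -2
y[4] = -1*-2 = 2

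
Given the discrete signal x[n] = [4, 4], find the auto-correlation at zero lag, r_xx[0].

The auto-correlation at zero lag r_xx[0] equals the signal energy.
r_xx[0] = sum of x[n]^2 = 4^2 + 4^2
= 16 + 16 = 32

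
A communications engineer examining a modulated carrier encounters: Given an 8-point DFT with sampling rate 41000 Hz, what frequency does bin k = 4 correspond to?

The frequency of DFT bin k is: f_k = k * f_s / N
f_4 = 4 * 41000 / 8 = 20500 Hz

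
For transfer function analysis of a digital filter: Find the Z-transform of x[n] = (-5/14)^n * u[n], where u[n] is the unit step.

The Z-transform of a^n * u[n] is z/(z-a) for |z| > |a|.
Here a = -5/14, so X(z) = z/(z - (-5/14)) = 14z/(14z + 5)
ROC: |z| > 5/14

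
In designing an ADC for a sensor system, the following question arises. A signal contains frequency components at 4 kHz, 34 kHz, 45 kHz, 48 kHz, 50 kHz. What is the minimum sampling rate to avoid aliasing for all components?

The highest frequency component is f_max = 50 kHz.
Nyquist rate = 2 * f_max = 2 * 50 kHz = 100 kHz.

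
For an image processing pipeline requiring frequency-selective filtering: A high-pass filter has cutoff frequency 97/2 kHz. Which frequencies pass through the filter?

A high-pass filter passes all frequencies above the cutoff frequency 97/2 kHz and attenuates lower frequencies.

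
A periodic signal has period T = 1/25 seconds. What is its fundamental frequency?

The fundamental frequency is the reciprocal of the period.
f = 1/T = 1/(1/25) = 25 Hz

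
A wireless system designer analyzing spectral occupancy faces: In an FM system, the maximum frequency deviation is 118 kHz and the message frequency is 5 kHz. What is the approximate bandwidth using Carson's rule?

Carson's rule: BW = 2*(delta_f + f_m)
= 2*(118 + 5) kHz = 246 kHz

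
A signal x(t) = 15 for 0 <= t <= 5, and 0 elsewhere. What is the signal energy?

Energy = integral of |x(t)|^2 dt over the signal duration
= 15^2 * 5 = 225 * 5 = 1125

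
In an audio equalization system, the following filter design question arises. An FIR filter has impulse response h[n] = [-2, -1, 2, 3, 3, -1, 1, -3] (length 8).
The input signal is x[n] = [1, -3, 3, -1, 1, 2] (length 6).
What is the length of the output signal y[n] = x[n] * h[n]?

For linear convolution, the output length is:
len(y) = len(x) + len(h) - 1 = 6 + 8 - 1 = 13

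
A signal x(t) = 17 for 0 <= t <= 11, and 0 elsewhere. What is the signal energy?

Energy = integral of |x(t)|^2 dt over the signal duration
= 17^2 * 11 = 289 * 11 = 3179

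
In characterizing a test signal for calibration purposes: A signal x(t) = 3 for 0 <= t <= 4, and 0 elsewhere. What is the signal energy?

Energy = integral of |x(t)|^2 dt over the signal duration
= 3^2 * 4 = 9 * 4 = 36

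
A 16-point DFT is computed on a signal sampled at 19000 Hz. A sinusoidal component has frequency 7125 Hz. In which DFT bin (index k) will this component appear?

DFT frequency resolution = f_s/N = 19000/16 = 2375/2 Hz
Bin index k = f_signal / resolution = 7125 / 2375/2 = 6
The signal frequency 7125 Hz falls in DFT bin k = 6.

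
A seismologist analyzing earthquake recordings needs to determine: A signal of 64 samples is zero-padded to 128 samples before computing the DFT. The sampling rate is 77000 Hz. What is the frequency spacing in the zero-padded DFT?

Original DFT: N = 64, resolution = f_s/N = 77000/64 = 9625/8 Hz
Zero-padded DFT: N = 128, resolution = f_s/N = 77000/128 = 9625/16 Hz
Zero-padding interpolates the spectrum (finer frequency grid)
but does NOT improve the true spectral resolution (ability to resolve close frequencies).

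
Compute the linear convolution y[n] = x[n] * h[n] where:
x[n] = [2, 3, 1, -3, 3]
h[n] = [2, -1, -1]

y[n] = sum_k x[k]*h[n-k]. Output length = len(x) + len(h) - 1 = 5 + 3 - 1 = 7.
y[0] = 2*2 = 4
y[1] = 3*2 + 2*-1 = 4
y[2] = 1*2 + 3*-1 + 2*-1 = -3
y[3] = -3*2 + 1*-1 + 3*-1 = -10
y[4] = 3*2 + -3*-1 + 1*-1 = 8
y[5] = 3*-1 + -3*-1 = 0
y[6] = 3*-1 = -3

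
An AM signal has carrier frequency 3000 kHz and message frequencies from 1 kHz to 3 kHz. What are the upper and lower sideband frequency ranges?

Upper sideband (USB) = fc + [fm_low, fm_high] = 3000 + [1, 3] = [3001, 3003] kHz
Lower sideband (LSB) = fc - [fm_high, fm_low] = 3000 - [3, 1] = [2997, 2999] kHz
Total occupied spectrum: 2997 kHz to 3003 kHz (plus carrier at 3000 kHz)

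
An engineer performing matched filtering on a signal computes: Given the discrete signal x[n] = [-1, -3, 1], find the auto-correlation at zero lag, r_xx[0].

The auto-correlation at zero lag r_xx[0] equals the signal energy.
r_xx[0] = sum of x[n]^2 = (-1)^2 + (-3)^2 + 1^2
= 1 + 9 + 1 = 11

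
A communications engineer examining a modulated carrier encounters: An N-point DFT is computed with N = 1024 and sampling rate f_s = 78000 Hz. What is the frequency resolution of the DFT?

DFT frequency resolution = f_s / N
= 78000 / 1024 = 4875/64 Hz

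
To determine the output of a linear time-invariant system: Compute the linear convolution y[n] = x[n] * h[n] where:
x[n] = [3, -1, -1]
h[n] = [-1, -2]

y[n] = sum_k x[k]*h[n-k]. Output length = len(x) + len(h) - 1 = 3 + 2 - 1 = 4.
y[0] = 3*-1 = -3
y[1] = -1*-1 + 3*-2 = -5
y[2] = -1*-1 + -1*-2 = 3
y[3] = -1*-2 = 2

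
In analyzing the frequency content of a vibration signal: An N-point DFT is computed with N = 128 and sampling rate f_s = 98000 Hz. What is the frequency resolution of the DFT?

DFT frequency resolution = f_s / N
= 98000 / 128 = 6125/8 Hz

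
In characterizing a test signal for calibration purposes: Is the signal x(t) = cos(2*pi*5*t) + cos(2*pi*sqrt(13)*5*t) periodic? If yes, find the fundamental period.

f1 = 5 Hz, f2 = 5*sqrt(13) Hz
Ratio f2/f1 = sqrt(13), which is irrational.
Since the frequency ratio is irrational, no common period exists.
The signal is not periodic.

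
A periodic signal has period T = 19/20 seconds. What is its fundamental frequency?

The fundamental frequency is the reciprocal of the period.
f = 1/T = 1/(19/20) = 20/19 Hz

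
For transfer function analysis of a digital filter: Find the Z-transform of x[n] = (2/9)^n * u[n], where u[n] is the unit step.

The Z-transform of a^n * u[n] is z/(z-a) for |z| > |a|.
Here a = 2/9, so X(z) = z/(z - (2/9)) = 9z/(9z - 2)
ROC: |z| > 2/9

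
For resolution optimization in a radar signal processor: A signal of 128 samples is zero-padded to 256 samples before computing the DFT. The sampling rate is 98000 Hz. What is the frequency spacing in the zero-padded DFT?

Original DFT: N = 128, resolution = f_s/N = 98000/128 = 6125/8 Hz
Zero-padded DFT: N = 256, resolution = f_s/N = 98000/256 = 6125/16 Hz
Zero-padding interpolates the spectrum (finer frequency grid)
but does NOT improve the true spectral resolution (ability to resolve close frequencies).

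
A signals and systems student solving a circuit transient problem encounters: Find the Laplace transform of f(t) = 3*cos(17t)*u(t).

Standard pair: cos(wt)*u(t) <-> s/(s^2+w^2)
With w = 17: L{3*cos(17t)*u(t)} = 3s/(s^2+289)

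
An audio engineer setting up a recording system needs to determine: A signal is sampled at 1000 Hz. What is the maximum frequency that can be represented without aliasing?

The maximum frequency that can be represented without aliasing
is the Nyquist frequency: f_max = f_s / 2 = 1000 Hz / 2 = 500 Hz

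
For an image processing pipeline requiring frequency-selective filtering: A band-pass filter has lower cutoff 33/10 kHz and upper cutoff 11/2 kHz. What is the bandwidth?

Bandwidth = f_high - f_low
= 11/2 kHz - 33/10 kHz = 11/5 kHz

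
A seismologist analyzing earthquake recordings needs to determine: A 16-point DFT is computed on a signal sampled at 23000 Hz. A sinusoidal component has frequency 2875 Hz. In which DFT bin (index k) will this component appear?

DFT frequency resolution = f_s/N = 23000/16 = 2875/2 Hz
Bin index k = f_signal / resolution = 2875 / 2875/2 = 2
The signal frequency 2875 Hz falls in DFT bin k = 2.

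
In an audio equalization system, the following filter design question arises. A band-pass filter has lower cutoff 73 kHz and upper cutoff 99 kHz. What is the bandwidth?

Bandwidth = f_high - f_low
= 99 kHz - 73 kHz = 26 kHz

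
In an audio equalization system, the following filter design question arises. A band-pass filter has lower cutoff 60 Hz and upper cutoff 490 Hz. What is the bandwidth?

Bandwidth = f_high - f_low
= 490 Hz - 60 Hz = 430 Hz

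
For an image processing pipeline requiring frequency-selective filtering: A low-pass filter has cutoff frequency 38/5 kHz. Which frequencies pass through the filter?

A low-pass filter passes all frequencies below the cutoff frequency 38/5 kHz and attenuates higher frequencies.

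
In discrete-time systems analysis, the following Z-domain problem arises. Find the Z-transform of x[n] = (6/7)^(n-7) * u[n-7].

Time-shifting property: if X(z) = Z{x[n]}, then Z{x[n-d]} = z^(-d) * X(z)
X(z) = z/(z - 6/7) for x[n] = (6/7)^n * u[n]
Z{x[n-7]} = z^(-7) * z/(z - 6/7) = z^(-6)/(z - 6/7)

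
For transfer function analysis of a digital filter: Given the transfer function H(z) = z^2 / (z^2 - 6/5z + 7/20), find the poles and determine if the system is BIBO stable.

Poles are roots of the denominator: z^2 - 6/5z + 7/20 = 0.
Quadratic formula: z = [-(-6/5) +/- sqrt((-6/5)^2 - 4*(7/20))] / 2
Discriminant = 36/25 - 7/5 = 1/25; sqrt = 1/5.
z = (6/5 +/- 1/5) / 2 => z = 7/10 or z = 1/2.
|p1| = 1/2, |p2| = 7/10.
For BIBO stability, all poles must lie inside the unit circle (|p| < 1).
System is STABLE since both |p| < 1.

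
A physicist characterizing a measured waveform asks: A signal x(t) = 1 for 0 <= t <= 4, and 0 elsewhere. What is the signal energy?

Energy = integral of |x(t)|^2 dt over the signal duration
= 1^2 * 4 = 1 * 4 = 4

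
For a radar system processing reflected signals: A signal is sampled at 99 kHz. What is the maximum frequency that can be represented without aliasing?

The maximum frequency that can be represented without aliasing
is the Nyquist frequency: f_max = f_s / 2 = 99 kHz / 2 = 99/2 kHz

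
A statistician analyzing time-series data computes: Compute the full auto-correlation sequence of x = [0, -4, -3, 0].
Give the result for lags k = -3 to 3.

r_xx[k] = sum_m x[m]*x[m+k], indexed from 0, for k = -3 to 3:
  r_xx[-3] = x[3]*x[0] = 0
  r_xx[-2] = x[2]*x[0] + x[3]*x[1] = 0
  r_xx[-1] = x[1]*x[0] + x[2]*x[1] + x[3]*x[2] = 12
  r_xx[0] = x[0]*x[0] + x[1]*x[1] + x[2]*x[2] + x[3]*x[3] = 25
  r_xx[1] = x[0]*x[1] + x[1]*x[2] + x[2]*x[3] = 12
  r_xx[2] = x[0]*x[2] + x[1]*x[3] = 0
  r_xx[3] = x[0]*x[3] = 0
r_xx = [0, 0, 12, 25, 12, 0, 0]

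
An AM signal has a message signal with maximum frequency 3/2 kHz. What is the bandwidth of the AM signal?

In AM (double-sideband), the bandwidth is twice the message frequency.
BW = 2 * f_m = 2 * 3/2 kHz = 3 kHz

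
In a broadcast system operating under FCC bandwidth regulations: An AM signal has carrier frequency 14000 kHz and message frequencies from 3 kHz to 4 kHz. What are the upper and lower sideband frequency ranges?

Upper sideband (USB) = fc + [fm_low, fm_high] = 14000 + [3, 4] = [14003, 14004] kHz
Lower sideband (LSB) = fc - [fm_high, fm_low] = 14000 - [4, 3] = [13996, 13997] kHz
Total occupied spectrum: 13996 kHz to 14004 kHz (plus carrier at 14000 kHz)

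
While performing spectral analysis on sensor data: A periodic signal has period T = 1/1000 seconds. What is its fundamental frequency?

The fundamental frequency is the reciprocal of the period.
f = 1/T = 1/(1/1000) = 1000 Hz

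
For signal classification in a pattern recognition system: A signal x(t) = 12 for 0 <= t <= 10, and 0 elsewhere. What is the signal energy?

Energy = integral of |x(t)|^2 dt over the signal duration
= 12^2 * 10 = 144 * 10 = 1440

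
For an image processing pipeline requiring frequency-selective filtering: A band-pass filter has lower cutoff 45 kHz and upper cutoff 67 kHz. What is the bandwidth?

Bandwidth = f_high - f_low
= 67 kHz - 45 kHz = 22 kHz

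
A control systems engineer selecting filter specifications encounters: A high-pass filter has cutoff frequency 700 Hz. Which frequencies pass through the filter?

A high-pass filter passes all frequencies above the cutoff frequency 700 Hz and attenuates lower frequencies.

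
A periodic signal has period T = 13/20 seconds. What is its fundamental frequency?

The fundamental frequency is the reciprocal of the period.
f = 1/T = 1/(13/20) = 20/13 Hz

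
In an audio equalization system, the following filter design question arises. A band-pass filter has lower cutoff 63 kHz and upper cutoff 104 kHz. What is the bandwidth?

Bandwidth = f_high - f_low
= 104 kHz - 63 kHz = 41 kHz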